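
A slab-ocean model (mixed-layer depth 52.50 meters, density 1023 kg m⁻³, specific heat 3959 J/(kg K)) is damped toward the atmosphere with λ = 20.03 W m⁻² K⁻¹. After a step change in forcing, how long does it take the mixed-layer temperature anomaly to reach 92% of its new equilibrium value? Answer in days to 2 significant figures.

Areal heat capacity C = ρ c_p D = 1023 × 3959 × 52.50 = 2.13×10^8 J/(m²·K).
τ = C / λ = 2.13×10^8 / 20.03 = 1.06×10^7 s.
Fraction reached: 1 − e^(−t/τ) = 0.92 ⇒ t = −τ ln(1 − 0.92) = τ × 2.53.
t = 2.68×10^7 s = 310 days.

310 days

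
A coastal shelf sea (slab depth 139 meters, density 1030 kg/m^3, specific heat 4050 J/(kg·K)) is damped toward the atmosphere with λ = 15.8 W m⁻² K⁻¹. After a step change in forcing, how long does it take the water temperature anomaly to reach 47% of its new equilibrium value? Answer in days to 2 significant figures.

Areal heat capacity C = ρ c_p D = 1030 × 4050 × 139 = 5.80×10^8 J/(m²·K).
τ = C / λ = 5.80×10^8 / 15.8 = 3.67×10^7 s.
Fraction reached: 1 − e^(−t/τ) = 0.47 ⇒ t = −τ ln(1 − 0.47) = τ × 0.635.
t = 2.33×10^7 s = 270 days.

270 days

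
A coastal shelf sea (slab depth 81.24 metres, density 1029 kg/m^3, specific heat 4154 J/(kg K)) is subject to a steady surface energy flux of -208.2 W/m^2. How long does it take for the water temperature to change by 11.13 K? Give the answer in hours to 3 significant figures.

5160 hours

Areal heat capacity C = ρ c_p D = 1029 × 4154 × 81.24 = 3.47×10^8 J/(m²·K).
Time required: Δt = C ΔT / F = 3.47×10^8 × -11.13 / -208.2 = 1.86×10^7 s.
In hours: 1.86×10^7 s / (3600 s/hour) = 5160 hours.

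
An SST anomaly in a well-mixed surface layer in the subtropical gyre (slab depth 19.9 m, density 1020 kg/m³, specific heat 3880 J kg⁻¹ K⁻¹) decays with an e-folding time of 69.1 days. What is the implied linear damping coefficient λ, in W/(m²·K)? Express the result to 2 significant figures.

Areal heat capacity C = ρ c_p D = 1020 × 3880 × 19.9 = 7.88×10^7 J/(m^2 K).
τ = 69.1 days = 5.97×10^6 s.
λ = C / τ = 7.88×10^7 / 5.97×10^6 = 13.2 W/(m²·K).

13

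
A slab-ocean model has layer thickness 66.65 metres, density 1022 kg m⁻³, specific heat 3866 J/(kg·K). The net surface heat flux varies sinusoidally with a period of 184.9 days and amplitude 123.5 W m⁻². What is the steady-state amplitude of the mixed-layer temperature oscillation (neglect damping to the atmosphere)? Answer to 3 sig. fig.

1.19 K

Areal heat capacity C = ρ c_p D = 1022 × 3866 × 66.65 = 2.63×10^8 J m⁻² K⁻¹.
Angular frequency ω = 2π / T = 2π / 1.60×10^7 s = 3.93×10^-7 s⁻¹.
Cω = 2.63×10^8 × 3.93×10^-7 = 104 W/(m²·K).
Amplitude A = F₀ / (Cω) = 123.5 / 104 = 1.19 K.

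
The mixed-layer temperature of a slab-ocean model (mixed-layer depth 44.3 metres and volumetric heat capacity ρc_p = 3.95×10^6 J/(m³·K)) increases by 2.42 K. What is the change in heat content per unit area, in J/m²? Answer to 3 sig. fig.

4.23×10^8

Areal heat capacity C = ρc_p × D = 3.95×10^6 × 44.3 = 1.75×10^8 J/(m²·K).
ΔQ = C ΔT = 1.75×10^8 × 2.42 = 4.23×10^8 J/m².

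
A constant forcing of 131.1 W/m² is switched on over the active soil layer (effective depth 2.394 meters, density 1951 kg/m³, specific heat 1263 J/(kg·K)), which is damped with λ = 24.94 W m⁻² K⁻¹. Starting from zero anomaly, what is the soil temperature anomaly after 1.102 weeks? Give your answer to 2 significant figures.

4.9 K

Areal heat capacity C = ρ c_p D = 1951 × 1263 × 2.394 = 5.90×10^6 J/(m^2 K).
τ = C / λ = 5.90×10^6 / 24.94 = 2.37×10^5 s.
Equilibrium anomaly ΔT_eq = F / λ = 131.1 / 24.94 = 5.26 K.
t = 1.102 weeks = 6.66×10^5 s, so t/τ = 2.82.
ΔT(t) = ΔT_eq (1 − e^(−t/τ)) = 5.26 × (1 − e^−2.82) = 4.94 K.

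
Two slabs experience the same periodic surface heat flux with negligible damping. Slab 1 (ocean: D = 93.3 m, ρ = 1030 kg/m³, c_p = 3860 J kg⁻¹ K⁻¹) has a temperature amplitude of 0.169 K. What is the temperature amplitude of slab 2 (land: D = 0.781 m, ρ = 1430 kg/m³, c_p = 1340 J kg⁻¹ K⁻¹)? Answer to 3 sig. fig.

41.9 K

C_ocean = 3.71×10^8 J/(m²·K); C_land = 1.50×10^6 J/(m²·K).
A ∝ 1/C ⇒ A_land = A_ocean × C_ocean/C_land = 0.169 × 248 = 41.9 K.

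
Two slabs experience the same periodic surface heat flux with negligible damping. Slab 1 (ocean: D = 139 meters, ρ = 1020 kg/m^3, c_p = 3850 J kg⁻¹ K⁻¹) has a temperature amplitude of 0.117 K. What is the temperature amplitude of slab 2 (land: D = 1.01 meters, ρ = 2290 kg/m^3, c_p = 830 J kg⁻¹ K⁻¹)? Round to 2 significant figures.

C_ocean = 5.46×10^8 J/(m²·K); C_land = 1.92×10^6 J/(m²·K).
A ∝ 1/C ⇒ A_land = A_ocean × C_ocean/C_land = 0.117 × 284 = 33.3 K.

33 K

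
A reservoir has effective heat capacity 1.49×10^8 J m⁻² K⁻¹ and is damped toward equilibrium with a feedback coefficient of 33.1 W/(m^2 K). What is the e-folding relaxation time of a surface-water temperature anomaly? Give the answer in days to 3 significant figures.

52.1 days

Areal heat capacity C = 1.49×10^8 J m⁻² K⁻¹ (given).
Relaxation time τ = C / λ = 1.49×10^8 / 33.1 = 4.50×10^6 s.
In days: 4.50×10^6 s / (86400 s/day) = 52.1 days.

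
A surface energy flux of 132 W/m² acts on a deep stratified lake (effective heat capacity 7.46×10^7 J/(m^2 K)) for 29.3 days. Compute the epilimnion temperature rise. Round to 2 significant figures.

Areal heat capacity C = 7.46×10^7 J/(m^2 K) (given).
Net heat input Q = F Δt = 132 × (29.3 days × 86400 s/day) = 3.34×10^8 J/m².
ΔT = Q / C = 3.34×10^8 / 7.46×10^7 = 4.48 K.

4.5 K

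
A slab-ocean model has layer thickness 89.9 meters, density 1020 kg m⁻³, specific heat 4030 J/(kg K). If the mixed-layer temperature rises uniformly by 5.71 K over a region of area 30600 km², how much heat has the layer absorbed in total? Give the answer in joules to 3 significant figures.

Areal heat capacity C = ρ c_p D = 1020 × 4030 × 89.9 = 3.70×10^8 J/(m^2 K).
Heat per unit area: q = C ΔT = 3.70×10^8 × 5.71 = 2.11×10^9 J/m².
Total heat: Q = q × A = 2.11×10^9 × (30600 × 10⁶ m²) = 6.46×10^19 J.

6.46×10^19 J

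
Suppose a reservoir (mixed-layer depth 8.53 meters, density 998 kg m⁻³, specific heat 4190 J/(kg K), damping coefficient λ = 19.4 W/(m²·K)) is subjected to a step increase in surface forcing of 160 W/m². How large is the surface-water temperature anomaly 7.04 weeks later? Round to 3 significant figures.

Areal heat capacity C = ρ c_p D = 998 × 4190 × 8.53 = 3.57×10^7 J/(m^2 K).
τ = C / λ = 3.57×10^7 / 19.4 = 1.84×10^6 s.
Equilibrium anomaly ΔT_eq = F / λ = 160 / 19.4 = 8.25 K.
t = 7.04 weeks = 4.26×10^6 s, so t/τ = 2.32.
ΔT(t) = ΔT_eq (1 − e^(−t/τ)) = 8.25 × (1 − e^−2.32) = 7.43 K.

7.43 K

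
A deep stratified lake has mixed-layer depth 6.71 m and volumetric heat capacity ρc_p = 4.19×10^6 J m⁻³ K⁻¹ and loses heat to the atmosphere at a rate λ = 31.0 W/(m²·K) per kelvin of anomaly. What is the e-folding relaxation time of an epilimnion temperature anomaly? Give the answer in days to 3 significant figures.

10.5 days

Areal heat capacity C = ρc_p × D = 4.19×10^6 × 6.71 = 2.81×10^7 J m⁻² K⁻¹.
Relaxation time τ = C / λ = 2.81×10^7 / 31.0 = 9.07×10^5 s.
In days: 9.07×10^5 s / (86400 s/day) = 10.5 days.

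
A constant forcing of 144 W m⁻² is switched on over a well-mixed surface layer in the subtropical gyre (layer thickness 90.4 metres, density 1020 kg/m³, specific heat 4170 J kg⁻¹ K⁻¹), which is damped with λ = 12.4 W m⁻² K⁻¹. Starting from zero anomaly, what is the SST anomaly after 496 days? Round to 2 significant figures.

8.7 K

Areal heat capacity C = ρ c_p D = 1020 × 4170 × 90.4 = 3.85×10^8 J/(m^2 K).
τ = C / λ = 3.85×10^8 / 12.4 = 3.10×10^7 s.
Equilibrium anomaly ΔT_eq = F / λ = 144 / 12.4 = 11.6 K.
t = 496 days = 4.29×10^7 s, so t/τ = 1.38.
ΔT(t) = ΔT_eq (1 − e^(−t/τ)) = 11.6 × (1 − e^−1.38) = 8.70 K.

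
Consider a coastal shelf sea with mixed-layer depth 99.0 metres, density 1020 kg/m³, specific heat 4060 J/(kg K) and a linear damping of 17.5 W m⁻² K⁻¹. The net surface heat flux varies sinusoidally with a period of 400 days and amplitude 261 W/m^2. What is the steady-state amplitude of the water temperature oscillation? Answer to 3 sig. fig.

Areal heat capacity C = ρ c_p D = 1020 × 4060 × 99.0 = 4.10×10^8 J/(m^2 K).
Angular frequency ω = 2π / T = 2π / 3.46×10^7 s = 1.82×10^-7 s⁻¹.
√((Cω)² + λ²) = √((74.5)² + 17.5²) = 76.6 W/(m²·K).
Amplitude A = F₀ / √((Cω)²+λ²) = 261 / 76.6 = 3.41 K.

3.41 K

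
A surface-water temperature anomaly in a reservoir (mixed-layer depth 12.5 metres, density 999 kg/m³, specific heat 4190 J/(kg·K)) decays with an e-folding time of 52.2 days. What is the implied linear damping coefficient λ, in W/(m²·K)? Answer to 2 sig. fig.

12

Areal heat capacity C = ρ c_p D = 999 × 4190 × 12.5 = 5.23×10^7 J/(m²·K).
τ = 52.2 days = 4.51×10^6 s.
λ = C / τ = 5.23×10^7 / 4.51×10^6 = 11.6 W/(m²·K).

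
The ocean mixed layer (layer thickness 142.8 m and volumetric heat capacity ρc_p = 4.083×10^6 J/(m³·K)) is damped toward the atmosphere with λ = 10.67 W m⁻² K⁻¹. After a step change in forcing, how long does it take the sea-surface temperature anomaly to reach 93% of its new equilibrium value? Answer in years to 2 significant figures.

Areal heat capacity C = ρc_p × D = 4.083×10^6 × 142.8 = 5.83×10^8 J m⁻² K⁻¹.
τ = C / λ = 5.83×10^8 / 10.67 = 5.46×10^7 s.
Fraction reached: 1 − e^(−t/τ) = 0.93 ⇒ t = −τ ln(1 − 0.93) = τ × 2.66.
t = 1.45×10^8 s = 4.60 years.

4.6 years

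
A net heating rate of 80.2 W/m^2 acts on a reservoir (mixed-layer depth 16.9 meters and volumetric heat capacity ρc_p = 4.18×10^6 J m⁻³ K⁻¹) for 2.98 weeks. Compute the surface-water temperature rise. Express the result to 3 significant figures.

Areal heat capacity C = ρc_p × D = 4.18×10^6 × 16.9 = 7.06×10^7 J/(m²·K).
Net heat input Q = F Δt = 80.2 × (2.98 weeks × 6.048×10^5 s/week) = 1.45×10^8 J/m².
ΔT = Q / C = 1.45×10^8 / 7.06×10^7 = 2.05 K.

2.05 K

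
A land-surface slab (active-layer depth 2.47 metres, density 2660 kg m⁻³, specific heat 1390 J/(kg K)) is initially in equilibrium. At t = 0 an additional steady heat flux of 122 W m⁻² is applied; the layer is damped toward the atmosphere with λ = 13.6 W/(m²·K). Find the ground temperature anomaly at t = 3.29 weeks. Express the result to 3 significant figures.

8.51 K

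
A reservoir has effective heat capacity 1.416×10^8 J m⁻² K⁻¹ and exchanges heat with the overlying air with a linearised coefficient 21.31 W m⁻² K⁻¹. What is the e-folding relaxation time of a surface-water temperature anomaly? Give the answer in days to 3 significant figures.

Areal heat capacity C = 1.416×10^8 J m⁻² K⁻¹ (given).
Relaxation time τ = C / λ = 1.42×10^8 / 21.31 = 6.64×10^6 s.
In days: 6.64×10^6 s / (86400 s/day) = 76.9 days.

76.9 days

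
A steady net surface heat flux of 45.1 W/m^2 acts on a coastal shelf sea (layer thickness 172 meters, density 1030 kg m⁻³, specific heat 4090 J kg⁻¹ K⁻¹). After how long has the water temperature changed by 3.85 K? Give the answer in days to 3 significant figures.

716 days

Areal heat capacity C = ρ c_p D = 1030 × 4090 × 172 = 7.25×10^8 J/(m²·K).
Time required: Δt = C ΔT / F = 7.25×10^8 × 3.85 / 45.1 = 6.19×10^7 s.
In days: 6.19×10^7 s / (86400 s/day) = 716 days.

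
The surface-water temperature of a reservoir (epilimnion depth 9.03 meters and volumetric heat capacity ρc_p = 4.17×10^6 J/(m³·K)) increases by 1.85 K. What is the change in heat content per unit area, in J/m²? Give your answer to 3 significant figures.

6.97×10^7

Areal heat capacity C = ρc_p × D = 4.17×10^6 × 9.03 = 3.77×10^7 J m⁻² K⁻¹.
ΔQ = C ΔT = 3.77×10^7 × 1.85 = 6.97×10^7 J/m².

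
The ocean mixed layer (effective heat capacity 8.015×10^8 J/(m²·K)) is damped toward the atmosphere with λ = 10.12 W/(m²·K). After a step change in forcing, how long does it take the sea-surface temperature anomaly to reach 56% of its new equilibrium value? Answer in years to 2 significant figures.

2.1 years

Areal heat capacity C = 8.015×10^8 J/(m²·K) (given).
τ = C / λ = 8.01×10^8 / 10.12 = 7.92×10^7 s.
Fraction reached: 1 − e^(−t/τ) = 0.56 ⇒ t = −τ ln(1 − 0.56) = τ × 0.821.
t = 6.50×10^7 s = 2.06 years.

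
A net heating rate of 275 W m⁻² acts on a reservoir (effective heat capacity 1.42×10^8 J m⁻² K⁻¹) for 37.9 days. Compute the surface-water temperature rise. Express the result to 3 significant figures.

Areal heat capacity C = 1.42×10^8 J m⁻² K⁻¹ (given).
Net heat input Q = F Δt = 275 × (37.9 days × 86400 s/day) = 9.01×10^8 J/m².
ΔT = Q / C = 9.01×10^8 / 1.42×10^8 = 6.34 K.

6.34 K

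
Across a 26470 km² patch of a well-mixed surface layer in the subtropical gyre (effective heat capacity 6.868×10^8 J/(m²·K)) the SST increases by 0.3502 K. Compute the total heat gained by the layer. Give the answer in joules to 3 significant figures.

Areal heat capacity C = 6.868×10^8 J/(m²·K) (given).
Heat per unit area: q = C ΔT = 6.87×10^8 × 0.3502 = 2.41×10^8 J/m².
Total heat: Q = q × A = 2.41×10^8 × (26470 × 10⁶ m²) = 6.37×10^18 J.

6.37×10^18 J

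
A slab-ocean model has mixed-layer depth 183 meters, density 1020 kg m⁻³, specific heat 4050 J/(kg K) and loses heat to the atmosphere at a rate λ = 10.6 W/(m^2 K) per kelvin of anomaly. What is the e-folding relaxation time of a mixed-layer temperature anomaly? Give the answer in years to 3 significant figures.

2.26 years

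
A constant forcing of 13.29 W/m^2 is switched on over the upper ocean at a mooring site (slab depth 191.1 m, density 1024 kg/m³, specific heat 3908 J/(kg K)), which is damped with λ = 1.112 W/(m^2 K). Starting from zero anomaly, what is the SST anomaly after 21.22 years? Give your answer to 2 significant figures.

7.4 K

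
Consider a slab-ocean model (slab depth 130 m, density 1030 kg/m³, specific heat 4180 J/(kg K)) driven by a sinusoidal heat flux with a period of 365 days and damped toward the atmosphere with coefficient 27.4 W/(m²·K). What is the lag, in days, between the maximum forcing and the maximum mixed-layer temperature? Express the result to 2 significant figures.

77 days

Areal heat capacity C = ρ c_p D = 1030 × 4180 × 130 = 5.60×10^8 J/(m²·K).
ω = 2π / 3.15×10^7 s = 1.99×10^-7 s⁻¹.
Phase lag φ = arctan(Cω/λ) = arctan(112/27.4) = 1.33 rad.
Time lag = φ / ω = 1.33 / 1.99×10^-7 = 6.67×10^6 s = 77.3 days.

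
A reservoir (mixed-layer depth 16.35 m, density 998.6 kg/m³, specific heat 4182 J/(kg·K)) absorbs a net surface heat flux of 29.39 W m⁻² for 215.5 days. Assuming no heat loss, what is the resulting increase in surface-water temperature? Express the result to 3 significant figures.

8.01 K

Areal heat capacity C = ρ c_p D = 998.6 × 4182 × 16.35 = 6.83×10^7 J/(m^2 K).
Net heat input Q = F Δt = 29.39 × (215.5 days × 86400 s/day) = 5.47×10^8 J/m².
ΔT = Q / C = 5.47×10^8 / 6.83×10^7 = 8.01 K.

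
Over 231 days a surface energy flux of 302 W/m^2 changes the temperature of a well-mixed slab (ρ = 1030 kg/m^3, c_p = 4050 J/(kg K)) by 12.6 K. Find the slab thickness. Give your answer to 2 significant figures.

110 m

Heat input Q = F Δt = 302 × 2.00×10^7 s = 6.03×10^9 J/m².
Required areal heat capacity C = Q / ΔT = 4.78×10^8 J/(m²·K).
Depth D = C / (ρ c_p) = 4.78×10^8 / (1030 × 4050) = 115 m.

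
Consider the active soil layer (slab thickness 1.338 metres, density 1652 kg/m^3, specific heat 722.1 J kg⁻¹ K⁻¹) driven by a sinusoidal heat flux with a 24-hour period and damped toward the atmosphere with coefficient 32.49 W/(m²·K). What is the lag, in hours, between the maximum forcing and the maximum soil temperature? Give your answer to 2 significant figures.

5.0 hours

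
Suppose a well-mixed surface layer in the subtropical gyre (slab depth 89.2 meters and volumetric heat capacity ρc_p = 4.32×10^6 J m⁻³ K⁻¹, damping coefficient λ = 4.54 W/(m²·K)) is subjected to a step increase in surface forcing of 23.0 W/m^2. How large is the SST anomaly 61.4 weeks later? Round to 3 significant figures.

1.80 K

Areal heat capacity C = ρc_p × D = 4.32×10^6 × 89.2 = 3.85×10^8 J m⁻² K⁻¹.
τ = C / λ = 3.85×10^8 / 4.54 = 8.49×10^7 s.
Equilibrium anomaly ΔT_eq = F / λ = 23.0 / 4.54 = 5.07 K.
t = 61.4 weeks = 3.71×10^7 s, so t/τ = 0.438.
ΔT(t) = ΔT_eq (1 − e^(−t/τ)) = 5.07 × (1 − e^−0.438) = 1.80 K.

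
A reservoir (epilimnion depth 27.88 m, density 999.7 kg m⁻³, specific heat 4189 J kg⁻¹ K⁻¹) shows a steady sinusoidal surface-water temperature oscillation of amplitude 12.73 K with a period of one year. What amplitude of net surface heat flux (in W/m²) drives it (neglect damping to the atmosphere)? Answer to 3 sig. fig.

Areal heat capacity C = ρ c_p D = 999.7 × 4189 × 27.88 = 1.17×10^8 J m⁻² K⁻¹.
ω = 2π / 3.15×10^7 s = 1.99×10^-7 s⁻¹.
Cω = 1.17×10^8 × 1.99×10^-7 = 23.3 W/(m²·K).
F₀ = A × Cω = 12.73 × 23.3 = 296 W/m².

296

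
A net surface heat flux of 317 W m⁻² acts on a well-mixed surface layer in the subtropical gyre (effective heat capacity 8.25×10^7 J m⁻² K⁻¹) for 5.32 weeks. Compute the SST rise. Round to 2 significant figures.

Areal heat capacity C = 8.25×10^7 J m⁻² K⁻¹ (given).
Net heat input Q = F Δt = 317 × (5.32 weeks × 6.048×10^5 s/week) = 1.02×10^9 J/m².
ΔT = Q / C = 1.02×10^9 / 8.25×10^7 = 12.4 K.

12 K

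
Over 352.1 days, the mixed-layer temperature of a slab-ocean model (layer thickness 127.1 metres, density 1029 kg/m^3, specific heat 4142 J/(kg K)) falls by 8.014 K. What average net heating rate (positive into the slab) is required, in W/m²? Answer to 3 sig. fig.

-143

Areal heat capacity C = ρ c_p D = 1029 × 4142 × 127.1 = 5.42×10^8 J m⁻² K⁻¹.
Required heat per unit area: Q = C ΔT = 5.42×10^8 × -8.014 = -4.34×10^9 J/m².
Flux F = Q / Δt = -4.34×10^9 / 3.04×10^7 s = -143 W/m².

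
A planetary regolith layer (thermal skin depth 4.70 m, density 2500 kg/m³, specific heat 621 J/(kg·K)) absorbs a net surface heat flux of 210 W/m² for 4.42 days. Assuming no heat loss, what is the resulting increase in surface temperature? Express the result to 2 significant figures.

11 K

Areal heat capacity C = ρ c_p D = 2500 × 621 × 4.70 = 7.30×10^6 J m⁻² K⁻¹.
Net heat input Q = F Δt = 210 × (4.42 days × 86400 s/day) = 8.02×10^7 J/m².
ΔT = Q / C = 8.02×10^7 / 7.30×10^6 = 11.0 K.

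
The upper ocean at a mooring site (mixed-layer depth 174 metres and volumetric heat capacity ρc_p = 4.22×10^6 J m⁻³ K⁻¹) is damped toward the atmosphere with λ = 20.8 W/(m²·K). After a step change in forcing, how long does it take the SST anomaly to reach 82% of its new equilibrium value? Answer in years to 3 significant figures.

Areal heat capacity C = ρc_p × D = 4.22×10^6 × 174 = 7.34×10^8 J m⁻² K⁻¹.
τ = C / λ = 7.34×10^8 / 20.8 = 3.53×10^7 s.
Fraction reached: 1 − e^(−t/τ) = 0.82 ⇒ t = −τ ln(1 − 0.82) = τ × 1.71.
t = 6.05×10^7 s = 1.92 years.

1.92 years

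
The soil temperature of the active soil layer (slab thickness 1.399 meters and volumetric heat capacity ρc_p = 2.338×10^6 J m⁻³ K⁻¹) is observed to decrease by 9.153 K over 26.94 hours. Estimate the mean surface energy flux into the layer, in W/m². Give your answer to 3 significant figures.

-309

Areal heat capacity C = ρc_p × D = 2.338×10^6 × 1.399 = 3.27×10^6 J/(m^2 K).
Required heat per unit area: Q = C ΔT = 3.27×10^6 × -9.153 = -2.99×10^7 J/m².
Flux F = Q / Δt = -2.99×10^7 / 97000 s = -309 W/m².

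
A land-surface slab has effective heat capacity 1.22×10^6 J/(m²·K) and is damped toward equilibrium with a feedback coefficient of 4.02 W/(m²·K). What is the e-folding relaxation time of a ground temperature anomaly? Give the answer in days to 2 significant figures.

Areal heat capacity C = 1.22×10^6 J/(m²·K) (given).
Relaxation time τ = C / λ = 1.22×10^6 / 4.02 = 3.03×10^5 s.
In days: 3.03×10^5 s / (86400 s/day) = 3.51 days.

3.5 days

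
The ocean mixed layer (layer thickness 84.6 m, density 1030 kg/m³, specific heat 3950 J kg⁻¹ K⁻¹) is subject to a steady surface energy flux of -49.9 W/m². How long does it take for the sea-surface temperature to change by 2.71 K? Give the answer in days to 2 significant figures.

Areal heat capacity C = ρ c_p D = 1030 × 3950 × 84.6 = 3.44×10^8 J/(m^2 K).
Time required: Δt = C ΔT / F = 3.44×10^8 × -2.71 / -49.9 = 1.87×10^7 s.
In days: 1.87×10^7 s / (86400 s/day) = 216 days.

220 days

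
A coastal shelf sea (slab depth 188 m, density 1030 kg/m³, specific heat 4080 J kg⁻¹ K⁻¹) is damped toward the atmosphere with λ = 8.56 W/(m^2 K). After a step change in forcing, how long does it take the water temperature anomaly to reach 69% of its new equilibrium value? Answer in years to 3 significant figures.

3.43 years

Areal heat capacity C = ρ c_p D = 1030 × 4080 × 188 = 7.90×10^8 J/(m^2 K).
τ = C / λ = 7.90×10^8 / 8.56 = 9.23×10^7 s.
Fraction reached: 1 − e^(−t/τ) = 0.69 ⇒ t = −τ ln(1 − 0.69) = τ × 1.17.
t = 1.08×10^8 s = 3.43 years.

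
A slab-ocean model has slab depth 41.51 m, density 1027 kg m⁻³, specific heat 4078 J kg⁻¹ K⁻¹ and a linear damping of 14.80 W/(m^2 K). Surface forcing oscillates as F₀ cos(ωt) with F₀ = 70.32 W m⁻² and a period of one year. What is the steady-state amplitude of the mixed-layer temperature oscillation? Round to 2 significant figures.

1.9 K

Areal heat capacity C = ρ c_p D = 1027 × 4078 × 41.51 = 1.74×10^8 J m⁻² K⁻¹.
Angular frequency ω = 2π / T = 2π / 3.15×10^7 s = 1.99×10^-7 s⁻¹.
√((Cω)² + λ²) = √((34.6)² + 14.80²) = 37.7 W/(m²·K).
Amplitude A = F₀ / √((Cω)²+λ²) = 70.32 / 37.7 = 1.87 K.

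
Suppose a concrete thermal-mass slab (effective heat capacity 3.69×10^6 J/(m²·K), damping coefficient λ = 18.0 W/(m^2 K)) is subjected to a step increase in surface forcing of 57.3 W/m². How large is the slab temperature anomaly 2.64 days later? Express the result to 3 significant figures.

2.14 K

Areal heat capacity C = 3.69×10^6 J/(m²·K) (given).
τ = C / λ = 3.69×10^6 / 18.0 = 2.05×10^5 s.
Equilibrium anomaly ΔT_eq = F / λ = 57.3 / 18.0 = 3.18 K.
t = 2.64 days = 2.28×10^5 s, so t/τ = 1.11.
ΔT(t) = ΔT_eq (1 − e^(−t/τ)) = 3.18 × (1 − e^−1.11) = 2.14 K.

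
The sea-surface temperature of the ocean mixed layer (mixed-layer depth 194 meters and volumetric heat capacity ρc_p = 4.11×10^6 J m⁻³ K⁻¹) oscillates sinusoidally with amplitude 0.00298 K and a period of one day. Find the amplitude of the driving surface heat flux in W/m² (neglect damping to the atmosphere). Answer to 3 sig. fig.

173

Areal heat capacity C = ρc_p × D = 4.11×10^6 × 194 = 7.97×10^8 J/(m^2 K).
ω = 2π / 86400 s = 7.27×10^-5 s⁻¹.
Cω = 7.97×10^8 × 7.27×10^-5 = 58000 W/(m²·K).
F₀ = A × Cω = 0.00298 × 58000 = 173 W/m².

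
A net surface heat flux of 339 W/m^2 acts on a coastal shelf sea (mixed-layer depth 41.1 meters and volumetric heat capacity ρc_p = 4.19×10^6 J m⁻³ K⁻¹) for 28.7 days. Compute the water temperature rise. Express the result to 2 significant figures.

4.9 K

Areal heat capacity C = ρc_p × D = 4.19×10^6 × 41.1 = 1.72×10^8 J/(m^2 K).
Net heat input Q = F Δt = 339 × (28.7 days × 86400 s/day) = 8.41×10^8 J/m².
ΔT = Q / C = 8.41×10^8 / 1.72×10^8 = 4.88 K.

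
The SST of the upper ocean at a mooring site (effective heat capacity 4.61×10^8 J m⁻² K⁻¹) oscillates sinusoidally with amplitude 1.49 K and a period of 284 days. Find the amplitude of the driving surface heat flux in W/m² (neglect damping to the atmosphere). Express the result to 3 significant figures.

Areal heat capacity C = 4.61×10^8 J m⁻² K⁻¹ (given).
ω = 2π / 2.45×10^7 s = 2.56×10^-7 s⁻¹.
Cω = 4.61×10^8 × 2.56×10^-7 = 118 W/(m²·K).
F₀ = A × Cω = 1.49 × 118 = 176 W/m².

176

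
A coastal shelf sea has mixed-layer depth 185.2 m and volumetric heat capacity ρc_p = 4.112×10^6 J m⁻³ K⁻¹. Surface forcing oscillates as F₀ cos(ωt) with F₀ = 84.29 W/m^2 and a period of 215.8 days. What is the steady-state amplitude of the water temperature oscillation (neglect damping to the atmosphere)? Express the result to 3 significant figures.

0.328 K

Areal heat capacity C = ρc_p × D = 4.112×10^6 × 185.2 = 7.62×10^8 J m⁻² K⁻¹.
Angular frequency ω = 2π / T = 2π / 1.86×10^7 s = 3.37×10^-7 s⁻¹.
Cω = 7.62×10^8 × 3.37×10^-7 = 257 W/(m²·K).
Amplitude A = F₀ / (Cω) = 84.29 / 257 = 0.328 K.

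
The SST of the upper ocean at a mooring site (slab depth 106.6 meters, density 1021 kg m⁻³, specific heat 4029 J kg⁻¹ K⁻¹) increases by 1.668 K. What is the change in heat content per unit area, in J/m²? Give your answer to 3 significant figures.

Areal heat capacity C = ρ c_p D = 1021 × 4029 × 106.6 = 4.39×10^8 J/(m²·K).
ΔQ = C ΔT = 4.39×10^8 × 1.668 = 7.31×10^8 J/m².

7.31×10^8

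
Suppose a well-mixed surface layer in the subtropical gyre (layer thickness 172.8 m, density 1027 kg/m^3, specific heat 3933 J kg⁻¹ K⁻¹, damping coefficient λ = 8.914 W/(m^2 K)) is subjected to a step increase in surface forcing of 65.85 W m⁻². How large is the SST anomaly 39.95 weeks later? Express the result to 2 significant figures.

Areal heat capacity C = ρ c_p D = 1027 × 3933 × 172.8 = 6.98×10^8 J m⁻² K⁻¹.
τ = C / λ = 6.98×10^8 / 8.914 = 7.83×10^7 s.
Equilibrium anomaly ΔT_eq = F / λ = 65.85 / 8.914 = 7.39 K.
t = 39.95 weeks = 2.42×10^7 s, so t/τ = 0.309.
ΔT(t) = ΔT_eq (1 − e^(−t/τ)) = 7.39 × (1 − e^−0.309) = 1.96 K.

2.0 K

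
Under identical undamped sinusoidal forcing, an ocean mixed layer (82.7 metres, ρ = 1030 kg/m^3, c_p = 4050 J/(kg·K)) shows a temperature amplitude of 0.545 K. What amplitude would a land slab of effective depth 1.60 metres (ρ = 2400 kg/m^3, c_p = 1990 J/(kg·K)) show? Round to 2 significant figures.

25 K

C_ocean = 3.45×10^8 J/(m²·K); C_land = 7.64×10^6 J/(m²·K).
A ∝ 1/C ⇒ A_land = A_ocean × C_ocean/C_land = 0.545 × 45.1 = 24.6 K.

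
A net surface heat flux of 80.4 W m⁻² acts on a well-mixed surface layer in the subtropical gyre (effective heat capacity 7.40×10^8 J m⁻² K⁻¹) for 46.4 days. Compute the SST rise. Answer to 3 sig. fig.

Areal heat capacity C = 7.40×10^8 J m⁻² K⁻¹ (given).
Net heat input Q = F Δt = 80.4 × (46.4 days × 86400 s/day) = 3.22×10^8 J/m².
ΔT = Q / C = 3.22×10^8 / 7.40×10^8 = 0.436 K.

0.436 K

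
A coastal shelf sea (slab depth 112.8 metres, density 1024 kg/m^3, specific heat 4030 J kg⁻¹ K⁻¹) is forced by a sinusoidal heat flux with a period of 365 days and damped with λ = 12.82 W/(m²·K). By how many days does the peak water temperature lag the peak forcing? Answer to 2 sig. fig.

Areal heat capacity C = ρ c_p D = 1024 × 4030 × 112.8 = 4.65×10^8 J/(m²·K).
ω = 2π / 3.15×10^7 s = 1.99×10^-7 s⁻¹.
Phase lag φ = arctan(Cω/λ) = arctan(92.7/12.82) = 1.43 rad.
Time lag = φ / ω = 1.43 / 1.99×10^-7 = 7.19×10^6 s = 83.3 days.

83 days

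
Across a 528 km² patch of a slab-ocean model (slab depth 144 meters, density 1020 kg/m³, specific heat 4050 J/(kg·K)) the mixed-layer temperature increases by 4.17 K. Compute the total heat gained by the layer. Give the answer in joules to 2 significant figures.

Areal heat capacity C = ρ c_p D = 1020 × 4050 × 144 = 5.95×10^8 J/(m²·K).
Heat per unit area: q = C ΔT = 5.95×10^8 × 4.17 = 2.48×10^9 J/m².
Total heat: Q = q × A = 2.48×10^9 × (528 × 10⁶ m²) = 1.31×10^18 J.

1.3×10^18 J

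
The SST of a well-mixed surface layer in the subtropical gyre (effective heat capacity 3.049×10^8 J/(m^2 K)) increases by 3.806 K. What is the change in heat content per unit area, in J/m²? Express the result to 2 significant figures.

1.2×10^9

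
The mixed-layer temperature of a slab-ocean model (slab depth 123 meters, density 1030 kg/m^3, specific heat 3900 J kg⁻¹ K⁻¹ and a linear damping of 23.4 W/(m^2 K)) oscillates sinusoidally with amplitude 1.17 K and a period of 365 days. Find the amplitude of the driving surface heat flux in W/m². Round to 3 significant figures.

Areal heat capacity C = ρ c_p D = 1030 × 3900 × 123 = 4.94×10^8 J m⁻² K⁻¹.
ω = 2π / 3.15×10^7 s = 1.99×10^-7 s⁻¹.
√((Cω)² + λ²) = √((98.4)² + 23.4²) = 101 W/(m²·K).
F₀ = A × √((Cω)²+λ²) = 1.17 × 101 = 118 W/m².

118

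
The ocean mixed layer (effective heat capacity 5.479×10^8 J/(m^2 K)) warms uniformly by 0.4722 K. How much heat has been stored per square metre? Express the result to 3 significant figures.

2.59×10^8

Areal heat capacity C = 5.479×10^8 J/(m^2 K) (given).
ΔQ = C ΔT = 5.48×10^8 × 0.4722 = 2.59×10^8 J/m².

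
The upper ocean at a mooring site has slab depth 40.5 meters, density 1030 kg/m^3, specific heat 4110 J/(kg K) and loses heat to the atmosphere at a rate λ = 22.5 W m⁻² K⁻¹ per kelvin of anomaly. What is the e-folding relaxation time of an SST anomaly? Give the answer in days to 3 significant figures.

88.2 days

Areal heat capacity C = ρ c_p D = 1030 × 4110 × 40.5 = 1.71×10^8 J/(m^2 K).
Relaxation time τ = C / λ = 1.71×10^8 / 22.5 = 7.62×10^6 s.
In days: 7.62×10^6 s / (86400 s/day) = 88.2 days.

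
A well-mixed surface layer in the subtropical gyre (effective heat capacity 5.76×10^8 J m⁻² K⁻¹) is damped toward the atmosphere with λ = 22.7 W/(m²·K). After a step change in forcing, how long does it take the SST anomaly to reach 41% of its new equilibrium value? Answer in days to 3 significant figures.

Areal heat capacity C = 5.76×10^8 J m⁻² K⁻¹ (given).
τ = C / λ = 5.76×10^8 / 22.7 = 2.54×10^7 s.
Fraction reached: 1 − e^(−t/τ) = 0.41 ⇒ t = −τ ln(1 − 0.41) = τ × 0.528.
t = 1.34×10^7 s = 155 days.

155 days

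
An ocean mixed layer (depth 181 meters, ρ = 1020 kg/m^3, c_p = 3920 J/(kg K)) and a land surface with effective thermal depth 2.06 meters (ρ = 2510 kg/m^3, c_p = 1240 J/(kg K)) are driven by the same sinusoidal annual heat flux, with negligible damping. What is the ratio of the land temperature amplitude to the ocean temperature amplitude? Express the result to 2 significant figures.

110

C_ocean = 1020 × 3920 × 181 = 7.24×10^8 J/(m²·K).
C_land = 2510 × 1240 × 2.06 = 6.41×10^6 J/(m²·K).
Undamped amplitude ∝ 1/C, so A_land/A_ocean = C_ocean/C_land = 113.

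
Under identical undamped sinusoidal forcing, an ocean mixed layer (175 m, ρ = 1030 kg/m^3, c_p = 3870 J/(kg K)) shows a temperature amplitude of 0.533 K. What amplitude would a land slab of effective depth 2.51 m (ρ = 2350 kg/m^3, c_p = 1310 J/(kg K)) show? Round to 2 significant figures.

48 K

C_ocean = 6.98×10^8 J/(m²·K); C_land = 7.73×10^6 J/(m²·K).
A ∝ 1/C ⇒ A_land = A_ocean × C_ocean/C_land = 0.533 × 90.3 = 48.1 K.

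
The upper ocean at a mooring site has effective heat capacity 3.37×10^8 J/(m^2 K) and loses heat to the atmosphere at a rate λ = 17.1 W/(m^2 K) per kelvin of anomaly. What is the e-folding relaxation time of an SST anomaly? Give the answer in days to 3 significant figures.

Areal heat capacity C = 3.37×10^8 J/(m^2 K) (given).
Relaxation time τ = C / λ = 3.37×10^8 / 17.1 = 1.97×10^7 s.
In days: 1.97×10^7 s / (86400 s/day) = 228 days.

228 days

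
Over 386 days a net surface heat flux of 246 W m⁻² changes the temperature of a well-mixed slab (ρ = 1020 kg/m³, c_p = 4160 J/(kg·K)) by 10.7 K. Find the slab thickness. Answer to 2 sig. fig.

180 m

Heat input Q = F Δt = 246 × 3.34×10^7 s = 8.20×10^9 J/m².
Required areal heat capacity C = Q / ΔT = 7.67×10^8 J/(m²·K).
Depth D = C / (ρ c_p) = 7.67×10^8 / (1020 × 4160) = 181 m.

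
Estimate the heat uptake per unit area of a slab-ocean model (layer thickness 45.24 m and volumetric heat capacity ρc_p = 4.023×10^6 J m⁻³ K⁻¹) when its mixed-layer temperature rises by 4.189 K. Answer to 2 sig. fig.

7.6×10^8

Areal heat capacity C = ρc_p × D = 4.023×10^6 × 45.24 = 1.82×10^8 J/(m²·K).
ΔQ = C ΔT = 1.82×10^8 × 4.189 = 7.62×10^8 J/m².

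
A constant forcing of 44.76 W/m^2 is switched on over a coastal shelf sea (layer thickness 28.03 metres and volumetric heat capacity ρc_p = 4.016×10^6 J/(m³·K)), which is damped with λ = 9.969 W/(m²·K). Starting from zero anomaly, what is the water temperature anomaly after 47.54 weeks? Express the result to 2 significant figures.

Areal heat capacity C = ρc_p × D = 4.016×10^6 × 28.03 = 1.13×10^8 J/(m²·K).
τ = C / λ = 1.13×10^8 / 9.969 = 1.13×10^7 s.
Equilibrium anomaly ΔT_eq = F / λ = 44.76 / 9.969 = 4.49 K.
t = 47.54 weeks = 2.88×10^7 s, so t/τ = 2.55.
ΔT(t) = ΔT_eq (1 − e^(−t/τ)) = 4.49 × (1 − e^−2.55) = 4.14 K.

4.1 K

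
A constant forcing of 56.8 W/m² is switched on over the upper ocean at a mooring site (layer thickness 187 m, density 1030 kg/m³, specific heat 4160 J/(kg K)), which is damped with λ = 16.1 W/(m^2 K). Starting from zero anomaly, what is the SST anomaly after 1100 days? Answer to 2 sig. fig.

Areal heat capacity C = ρ c_p D = 1030 × 4160 × 187 = 8.01×10^8 J m⁻² K⁻¹.
τ = C / λ = 8.01×10^8 / 16.1 = 4.98×10^7 s.
Equilibrium anomaly ΔT_eq = F / λ = 56.8 / 16.1 = 3.53 K.
t = 1100 days = 9.50×10^7 s, so t/τ = 1.91.
ΔT(t) = ΔT_eq (1 − e^(−t/τ)) = 3.53 × (1 − e^−1.91) = 3.01 K.

3.0 K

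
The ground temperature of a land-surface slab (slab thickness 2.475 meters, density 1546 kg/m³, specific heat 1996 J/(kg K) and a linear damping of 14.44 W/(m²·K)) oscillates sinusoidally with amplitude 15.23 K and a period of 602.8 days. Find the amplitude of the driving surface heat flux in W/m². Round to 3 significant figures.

220

Areal heat capacity C = ρ c_p D = 1546 × 1996 × 2.475 = 7.64×10^6 J/(m^2 K).
ω = 2π / 5.21×10^7 s = 1.21×10^-7 s⁻¹.
√((Cω)² + λ²) = √((0.921)² + 14.44²) = 14.5 W/(m²·K).
F₀ = A × √((Cω)²+λ²) = 15.23 × 14.5 = 220 W/m².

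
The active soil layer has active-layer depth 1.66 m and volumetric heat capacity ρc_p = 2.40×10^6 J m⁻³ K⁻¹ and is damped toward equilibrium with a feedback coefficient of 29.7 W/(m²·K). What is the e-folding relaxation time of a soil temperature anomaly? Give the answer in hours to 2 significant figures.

37 hours

Areal heat capacity C = ρc_p × D = 2.40×10^6 × 1.66 = 3.98×10^6 J/(m^2 K).
Relaxation time τ = C / λ = 3.98×10^6 / 29.7 = 1.34×10^5 s.
In hours: 1.34×10^5 s / (3600 s/hour) = 37.3 hours.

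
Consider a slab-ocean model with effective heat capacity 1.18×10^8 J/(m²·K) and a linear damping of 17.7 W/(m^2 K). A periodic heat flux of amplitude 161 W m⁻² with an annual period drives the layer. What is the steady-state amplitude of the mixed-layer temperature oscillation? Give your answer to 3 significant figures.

5.47 K

Areal heat capacity C = 1.18×10^8 J/(m²·K) (given).
Angular frequency ω = 2π / T = 2π / 3.15×10^7 s = 1.99×10^-7 s⁻¹.
√((Cω)² + λ²) = √((23.5)² + 17.7²) = 29.4 W/(m²·K).
Amplitude A = F₀ / √((Cω)²+λ²) = 161 / 29.4 = 5.47 K.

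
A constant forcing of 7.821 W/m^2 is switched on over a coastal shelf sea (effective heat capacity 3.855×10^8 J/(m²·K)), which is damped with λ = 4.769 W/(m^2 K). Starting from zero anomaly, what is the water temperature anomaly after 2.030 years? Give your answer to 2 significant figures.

Areal heat capacity C = 3.855×10^8 J/(m²·K) (given).
τ = C / λ = 3.85×10^8 / 4.769 = 8.08×10^7 s.
Equilibrium anomaly ΔT_eq = F / λ = 7.821 / 4.769 = 1.64 K.
t = 2.030 years = 6.41×10^7 s, so t/τ = 0.793.
ΔT(t) = ΔT_eq (1 − e^(−t/τ)) = 1.64 × (1 − e^−0.793) = 0.898 K.

0.90 K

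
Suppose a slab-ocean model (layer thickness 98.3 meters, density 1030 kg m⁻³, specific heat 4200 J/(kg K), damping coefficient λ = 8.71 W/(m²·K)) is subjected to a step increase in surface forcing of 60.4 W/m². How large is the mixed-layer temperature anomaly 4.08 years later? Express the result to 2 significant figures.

6.4 K

Areal heat capacity C = ρ c_p D = 1030 × 4200 × 98.3 = 4.25×10^8 J m⁻² K⁻¹.
τ = C / λ = 4.25×10^8 / 8.71 = 4.88×10^7 s.
Equilibrium anomaly ΔT_eq = F / λ = 60.4 / 8.71 = 6.93 K.
t = 4.08 years = 1.29×10^8 s, so t/τ = 2.64.
ΔT(t) = ΔT_eq (1 − e^(−t/τ)) = 6.93 × (1 − e^−2.64) = 6.44 K.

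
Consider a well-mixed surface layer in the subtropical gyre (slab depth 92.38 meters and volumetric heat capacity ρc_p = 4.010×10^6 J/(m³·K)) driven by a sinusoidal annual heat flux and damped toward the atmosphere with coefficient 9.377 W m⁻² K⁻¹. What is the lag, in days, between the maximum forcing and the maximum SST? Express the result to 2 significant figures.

Areal heat capacity C = ρc_p × D = 4.010×10^6 × 92.38 = 3.70×10^8 J/(m²·K).
ω = 2π / 3.15×10^7 s = 1.99×10^-7 s⁻¹.
Phase lag φ = arctan(Cω/λ) = arctan(73.8/9.377) = 1.44 rad.
Time lag = φ / ω = 1.44 / 1.99×10^-7 = 7.25×10^6 s = 83.9 days.

84 days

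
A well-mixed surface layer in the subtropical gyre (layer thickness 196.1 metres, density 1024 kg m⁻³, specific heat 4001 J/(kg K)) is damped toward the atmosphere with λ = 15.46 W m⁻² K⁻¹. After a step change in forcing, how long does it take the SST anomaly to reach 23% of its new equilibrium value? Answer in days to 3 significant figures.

Areal heat capacity C = ρ c_p D = 1024 × 4001 × 196.1 = 8.03×10^8 J/(m^2 K).
τ = C / λ = 8.03×10^8 / 15.46 = 5.20×10^7 s.
Fraction reached: 1 − e^(−t/τ) = 0.23 ⇒ t = −τ ln(1 − 0.23) = τ × 0.261.
t = 1.36×10^7 s = 157 days.

157 days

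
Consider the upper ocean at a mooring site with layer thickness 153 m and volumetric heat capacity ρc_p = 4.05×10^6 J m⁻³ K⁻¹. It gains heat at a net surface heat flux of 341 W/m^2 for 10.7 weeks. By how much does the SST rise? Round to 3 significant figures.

3.56 K

Areal heat capacity C = ρc_p × D = 4.05×10^6 × 153 = 6.20×10^8 J m⁻² K⁻¹.
Net heat input Q = F Δt = 341 × (10.7 weeks × 6.048×10^5 s/week) = 2.21×10^9 J/m².
ΔT = Q / C = 2.21×10^9 / 6.20×10^8 = 3.56 K.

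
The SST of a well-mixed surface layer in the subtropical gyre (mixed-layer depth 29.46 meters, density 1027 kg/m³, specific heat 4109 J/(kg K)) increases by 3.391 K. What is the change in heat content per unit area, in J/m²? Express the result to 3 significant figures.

Areal heat capacity C = ρ c_p D = 1027 × 4109 × 29.46 = 1.24×10^8 J m⁻² K⁻¹.
ΔQ = C ΔT = 1.24×10^8 × 3.391 = 4.22×10^8 J/m².

4.22×10^8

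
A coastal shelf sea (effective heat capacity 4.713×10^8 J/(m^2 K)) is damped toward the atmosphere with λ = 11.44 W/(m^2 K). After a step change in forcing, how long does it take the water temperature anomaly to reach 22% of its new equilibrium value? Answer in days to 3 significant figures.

Areal heat capacity C = 4.713×10^8 J/(m^2 K) (given).
τ = C / λ = 4.71×10^8 / 11.44 = 4.12×10^7 s.
Fraction reached: 1 − e^(−t/τ) = 0.22 ⇒ t = −τ ln(1 − 0.22) = τ × 0.248.
t = 1.02×10^7 s = 118 days.

118 days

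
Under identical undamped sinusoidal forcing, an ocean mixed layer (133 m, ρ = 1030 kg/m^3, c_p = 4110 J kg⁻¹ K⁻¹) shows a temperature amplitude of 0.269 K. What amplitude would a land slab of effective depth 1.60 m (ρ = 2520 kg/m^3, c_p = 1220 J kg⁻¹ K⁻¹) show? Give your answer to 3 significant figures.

30.8 K

C_ocean = 5.63×10^8 J/(m²·K); C_land = 4.92×10^6 J/(m²·K).
A ∝ 1/C ⇒ A_land = A_ocean × C_ocean/C_land = 0.269 × 114 = 30.8 K.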